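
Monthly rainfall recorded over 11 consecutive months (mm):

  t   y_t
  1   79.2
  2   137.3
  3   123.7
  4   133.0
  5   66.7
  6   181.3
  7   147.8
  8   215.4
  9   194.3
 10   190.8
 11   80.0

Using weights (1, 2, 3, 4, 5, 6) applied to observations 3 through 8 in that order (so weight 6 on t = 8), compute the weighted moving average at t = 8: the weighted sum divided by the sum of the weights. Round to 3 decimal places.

Weighted sum: 1·123.7 + 2·133.0 + 3·66.7 + 4·181.3 + 5·147.8 + 6·215.4 = 123.7 + 266.0 + 200.1 + 725.2 + 739.0 + 1292.4 = 3346.4
Weight total: 1 + 2 + 3 + 4 + 5 + 6 = 21
WMA = 3346.4 / 21 = 159.352

159.352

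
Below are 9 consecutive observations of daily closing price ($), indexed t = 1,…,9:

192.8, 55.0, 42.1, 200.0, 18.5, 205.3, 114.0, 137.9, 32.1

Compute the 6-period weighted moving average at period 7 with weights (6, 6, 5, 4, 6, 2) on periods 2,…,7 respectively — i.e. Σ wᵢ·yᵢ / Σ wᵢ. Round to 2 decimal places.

107.46

Weighted sum: 6·55.0 + 6·42.1 + 5·200.0 + 4·18.5 + 6·205.3 + 2·114.0 = 330.0 + 252.6 + 1000.0 + 74.0 + 1231.8 + 228.0 = 3116.4
Weight total: 6 + 6 + 5 + 4 + 6 + 2 = 29
WMA = 3116.4 / 29 = 107.46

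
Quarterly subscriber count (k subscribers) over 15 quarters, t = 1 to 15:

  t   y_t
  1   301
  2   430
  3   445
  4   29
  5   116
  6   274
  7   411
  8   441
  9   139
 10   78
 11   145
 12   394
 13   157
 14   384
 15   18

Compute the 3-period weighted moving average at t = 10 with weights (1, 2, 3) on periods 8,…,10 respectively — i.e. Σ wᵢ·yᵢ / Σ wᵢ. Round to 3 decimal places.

158.833

Weighted sum: 1·441 + 2·139 + 3·78 = 441 + 278 + 234 = 953
Weight total: 1 + 2 + 3 = 6
WMA = 953 / 6 = 158.833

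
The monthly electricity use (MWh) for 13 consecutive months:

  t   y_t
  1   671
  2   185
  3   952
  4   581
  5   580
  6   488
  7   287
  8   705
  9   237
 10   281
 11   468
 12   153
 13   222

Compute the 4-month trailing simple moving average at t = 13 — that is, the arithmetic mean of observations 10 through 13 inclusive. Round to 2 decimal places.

281.00

Sum of periods 10–13: 281 + 468 + 153 + 222 = 1124
Divide by 4: 1124 / 4 = 281.00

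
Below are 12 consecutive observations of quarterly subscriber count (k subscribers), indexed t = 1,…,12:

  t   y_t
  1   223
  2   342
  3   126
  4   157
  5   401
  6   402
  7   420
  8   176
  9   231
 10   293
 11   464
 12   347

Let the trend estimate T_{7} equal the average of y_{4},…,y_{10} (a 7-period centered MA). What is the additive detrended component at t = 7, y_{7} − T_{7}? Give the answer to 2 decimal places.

Trend T_7 = (157 + 401 + 402 + 420 + 176 + 231 + 293) / 7 = 2080/7 = 297.1429
Detrended value: 420 − 297.1429 = 122.86

122.86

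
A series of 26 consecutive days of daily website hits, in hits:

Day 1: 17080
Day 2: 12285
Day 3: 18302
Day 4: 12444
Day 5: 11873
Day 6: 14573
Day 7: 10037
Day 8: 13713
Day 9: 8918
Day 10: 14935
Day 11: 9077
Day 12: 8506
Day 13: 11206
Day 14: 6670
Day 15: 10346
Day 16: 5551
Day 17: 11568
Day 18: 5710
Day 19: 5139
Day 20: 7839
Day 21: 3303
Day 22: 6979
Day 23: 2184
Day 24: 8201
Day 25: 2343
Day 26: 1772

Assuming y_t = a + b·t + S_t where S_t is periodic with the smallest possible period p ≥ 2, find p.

7

First differences y_{t+1} − y_t: -4795, 6017, -5858, -571, 2700, -4536, 3676, -4795, 6017, -5858, -571, 2700, -4536, 3676, -4795, 6017, …
The difference pattern repeats every 7 terms and not for any smaller step, so p = 7.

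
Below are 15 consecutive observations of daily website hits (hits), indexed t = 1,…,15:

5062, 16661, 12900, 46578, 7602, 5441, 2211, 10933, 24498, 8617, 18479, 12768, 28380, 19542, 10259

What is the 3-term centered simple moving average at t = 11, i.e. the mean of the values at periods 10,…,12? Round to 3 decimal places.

13288.000

Sum of periods 10–12: 8617 + 18479 + 12768 = 39864
Divide by 3: 39864 / 3 = 13288.000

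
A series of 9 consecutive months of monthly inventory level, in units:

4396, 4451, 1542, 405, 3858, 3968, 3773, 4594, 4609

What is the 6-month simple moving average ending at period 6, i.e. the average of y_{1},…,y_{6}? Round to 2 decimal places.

3103.33

Sum of periods 1–6: 4396 + 4451 + 1542 + 405 + 3858 + 3968 = 18620
Divide by 6: 18620 / 6 = 3103.33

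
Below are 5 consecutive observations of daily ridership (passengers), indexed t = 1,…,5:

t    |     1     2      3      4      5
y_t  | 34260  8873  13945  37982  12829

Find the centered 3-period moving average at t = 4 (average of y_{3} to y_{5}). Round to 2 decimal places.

Sum of periods 3–5: 13945 + 37982 + 12829 = 64756
Divide by 3: 64756 / 3 = 21585.33

21585.33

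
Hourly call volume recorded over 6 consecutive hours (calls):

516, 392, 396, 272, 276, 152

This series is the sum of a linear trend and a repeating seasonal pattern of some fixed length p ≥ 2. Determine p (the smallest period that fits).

2

First differences y_{t+1} − y_t: -124, 4, -124, 4, -124, …
The difference pattern repeats every 2 terms and not for any smaller step, so p = 2.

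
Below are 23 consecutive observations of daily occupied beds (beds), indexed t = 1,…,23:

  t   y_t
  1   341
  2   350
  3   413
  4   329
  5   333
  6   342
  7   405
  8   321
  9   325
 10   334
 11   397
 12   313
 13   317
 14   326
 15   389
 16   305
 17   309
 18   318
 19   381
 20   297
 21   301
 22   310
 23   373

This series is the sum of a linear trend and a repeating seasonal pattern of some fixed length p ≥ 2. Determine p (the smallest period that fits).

First differences y_{t+1} − y_t: 9, 63, -84, 4, 9, 63, -84, 4, 9, 63, …
The difference pattern repeats every 4 terms and not for any smaller step, so p = 4.

4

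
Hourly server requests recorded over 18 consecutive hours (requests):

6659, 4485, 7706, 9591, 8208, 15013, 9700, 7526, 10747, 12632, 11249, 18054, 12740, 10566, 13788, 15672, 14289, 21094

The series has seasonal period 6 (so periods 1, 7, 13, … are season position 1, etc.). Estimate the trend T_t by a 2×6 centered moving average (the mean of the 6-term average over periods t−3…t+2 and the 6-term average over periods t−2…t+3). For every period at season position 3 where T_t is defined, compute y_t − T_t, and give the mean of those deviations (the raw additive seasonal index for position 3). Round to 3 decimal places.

-650.542

Season position 3 occurs at t = 9, 15 (where T_t is defined).
t=9: T_9 = 11397.91667; y_9 − T_9 = 10747 − 11397.91667 = -650.91667
t=15: T_15 = 14438.16667; y_15 − T_15 = 13788 − 14438.16667 = -650.16667
Mean deviation: (-650.91667 + -650.16667) / 2 = -650.542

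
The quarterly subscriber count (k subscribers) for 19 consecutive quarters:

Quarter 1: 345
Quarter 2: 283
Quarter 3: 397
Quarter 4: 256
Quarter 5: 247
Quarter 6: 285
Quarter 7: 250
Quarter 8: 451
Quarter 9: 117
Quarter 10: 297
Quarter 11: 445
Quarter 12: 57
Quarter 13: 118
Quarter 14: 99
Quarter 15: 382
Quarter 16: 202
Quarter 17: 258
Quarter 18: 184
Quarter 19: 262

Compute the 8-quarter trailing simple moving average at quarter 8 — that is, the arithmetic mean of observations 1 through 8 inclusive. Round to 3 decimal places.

314.250

Sum of periods 1–8: 345 + 283 + 397 + 256 + 247 + 285 + 250 + 451 = 2514
Divide by 8: 2514 / 8 = 314.250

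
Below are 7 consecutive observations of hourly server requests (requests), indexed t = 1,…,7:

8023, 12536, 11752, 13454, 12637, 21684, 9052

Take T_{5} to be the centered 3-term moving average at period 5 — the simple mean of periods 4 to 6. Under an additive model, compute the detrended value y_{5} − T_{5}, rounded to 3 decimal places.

-3288.000

Trend T_5 = (13454 + 12637 + 21684) / 3 = 47775/3 = 15925.00000
Detrended value: 12637 − 15925.00000 = -3288.000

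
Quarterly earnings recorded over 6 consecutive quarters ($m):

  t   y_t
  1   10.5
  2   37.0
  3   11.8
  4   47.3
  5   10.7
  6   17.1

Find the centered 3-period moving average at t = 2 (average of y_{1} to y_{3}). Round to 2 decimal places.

Sum of periods 1–3: 10.5 + 37.0 + 11.8 = 59.3
Divide by 3: 59.3 / 3 = 19.77

19.77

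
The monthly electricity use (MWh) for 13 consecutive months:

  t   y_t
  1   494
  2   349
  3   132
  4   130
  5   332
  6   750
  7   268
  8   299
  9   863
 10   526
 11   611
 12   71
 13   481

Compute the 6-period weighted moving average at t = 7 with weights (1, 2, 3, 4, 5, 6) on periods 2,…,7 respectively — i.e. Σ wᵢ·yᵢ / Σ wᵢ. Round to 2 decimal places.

366.14

Weighted sum: 1·349 + 2·132 + 3·130 + 4·332 + 5·750 + 6·268 = 349 + 264 + 390 + 1328 + 3750 + 1608 = 7689
Weight total: 1 + 2 + 3 + 4 + 5 + 6 = 21
WMA = 7689 / 21 = 366.14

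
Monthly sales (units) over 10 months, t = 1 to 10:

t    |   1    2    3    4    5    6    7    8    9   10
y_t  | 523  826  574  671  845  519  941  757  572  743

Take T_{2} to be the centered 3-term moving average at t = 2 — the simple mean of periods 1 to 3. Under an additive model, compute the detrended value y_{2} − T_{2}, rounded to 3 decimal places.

Trend T_2 = (523 + 826 + 574) / 3 = 1923/3 = 641.00000
Detrended value: 826 − 641.00000 = 185.000

185.000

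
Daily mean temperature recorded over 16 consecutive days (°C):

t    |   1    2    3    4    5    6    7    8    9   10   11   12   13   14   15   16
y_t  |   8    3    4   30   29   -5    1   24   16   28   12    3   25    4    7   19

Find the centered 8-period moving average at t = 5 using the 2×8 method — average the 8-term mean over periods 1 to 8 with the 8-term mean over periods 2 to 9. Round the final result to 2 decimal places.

Sum over 1–8: 8 + 3 + 4 + 30 + 29 + (-5) + 1 + 24 = 94
Sum over 2–9: 3 + 4 + 30 + 29 + (-5) + 1 + 24 + 16 = 102
CMA at t=5 = (94 + 102) / (2·8) = 196 / 16 = 12.25

12.25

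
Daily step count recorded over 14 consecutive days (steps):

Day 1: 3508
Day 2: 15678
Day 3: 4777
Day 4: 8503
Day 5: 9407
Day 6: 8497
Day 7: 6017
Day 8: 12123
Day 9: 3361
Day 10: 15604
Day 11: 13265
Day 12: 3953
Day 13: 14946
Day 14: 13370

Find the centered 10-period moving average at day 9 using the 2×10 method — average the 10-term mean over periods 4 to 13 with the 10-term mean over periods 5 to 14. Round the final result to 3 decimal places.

9810.950

Sum over 4–13: 8503 + 9407 + 8497 + 6017 + 12123 + 3361 + 15604 + 13265 + 3953 + 14946 = 95676
Sum over 5–14: 9407 + 8497 + 6017 + 12123 + 3361 + 15604 + 13265 + 3953 + 14946 + 13370 = 100543
CMA at t=9 = (95676 + 100543) / (2·10) = 196219 / 20 = 9810.950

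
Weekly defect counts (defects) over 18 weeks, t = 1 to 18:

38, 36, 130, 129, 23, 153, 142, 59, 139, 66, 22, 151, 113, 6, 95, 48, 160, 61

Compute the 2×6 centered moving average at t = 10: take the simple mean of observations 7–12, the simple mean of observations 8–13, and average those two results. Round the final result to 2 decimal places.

94.08

Sum over 7–12: 142 + 59 + 139 + 66 + 22 + 151 = 579
Sum over 8–13: 59 + 139 + 66 + 22 + 151 + 113 = 550
CMA at t=10 = (579 + 550) / (2·6) = 1129 / 12 = 94.08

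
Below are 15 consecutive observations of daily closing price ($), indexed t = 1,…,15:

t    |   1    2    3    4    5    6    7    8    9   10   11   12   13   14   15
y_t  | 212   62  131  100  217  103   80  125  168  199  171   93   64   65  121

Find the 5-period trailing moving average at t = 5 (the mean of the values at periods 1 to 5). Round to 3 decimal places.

144.400

Sum of periods 1–5: 212 + 62 + 131 + 100 + 217 = 722
Divide by 5: 722 / 5 = 144.400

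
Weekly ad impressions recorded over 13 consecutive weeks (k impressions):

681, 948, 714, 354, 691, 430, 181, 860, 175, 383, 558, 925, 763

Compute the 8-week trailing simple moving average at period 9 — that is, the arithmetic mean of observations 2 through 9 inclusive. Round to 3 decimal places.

Sum of periods 2–9: 948 + 714 + 354 + 691 + 430 + 181 + 860 + 175 = 4353
Divide by 8: 4353 / 8 = 544.125

544.125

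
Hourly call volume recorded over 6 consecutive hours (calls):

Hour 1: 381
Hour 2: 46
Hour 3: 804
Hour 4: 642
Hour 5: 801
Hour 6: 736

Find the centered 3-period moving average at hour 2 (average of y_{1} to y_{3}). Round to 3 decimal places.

Sum of periods 1–3: 381 + 46 + 804 = 1231
Divide by 3: 1231 / 3 = 410.333

410.333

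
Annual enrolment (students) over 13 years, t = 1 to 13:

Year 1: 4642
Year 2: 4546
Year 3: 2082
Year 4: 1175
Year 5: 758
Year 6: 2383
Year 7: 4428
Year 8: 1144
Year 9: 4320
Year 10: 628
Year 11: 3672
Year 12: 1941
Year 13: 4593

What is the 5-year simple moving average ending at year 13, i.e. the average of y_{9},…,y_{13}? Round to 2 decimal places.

Sum of periods 9–13: 4320 + 628 + 3672 + 1941 + 4593 = 15154
Divide by 5: 15154 / 5 = 3030.80

3030.80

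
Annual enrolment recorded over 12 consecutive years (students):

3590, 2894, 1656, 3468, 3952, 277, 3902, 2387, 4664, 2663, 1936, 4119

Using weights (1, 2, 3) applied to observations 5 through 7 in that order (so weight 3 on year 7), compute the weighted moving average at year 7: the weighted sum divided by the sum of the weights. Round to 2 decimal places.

2702.00

Weighted sum: 1·3952 + 2·277 + 3·3902 = 3952 + 554 + 11706 = 16212
Weight total: 1 + 2 + 3 = 6
WMA = 16212 / 6 = 2702.00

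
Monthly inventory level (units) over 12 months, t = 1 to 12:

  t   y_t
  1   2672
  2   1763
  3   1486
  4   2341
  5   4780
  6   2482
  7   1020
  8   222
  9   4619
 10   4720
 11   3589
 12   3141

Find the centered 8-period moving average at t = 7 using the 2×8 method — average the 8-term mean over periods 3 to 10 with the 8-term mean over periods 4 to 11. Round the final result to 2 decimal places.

Sum over 3–10: 1486 + 2341 + 4780 + 2482 + 1020 + 222 + 4619 + 4720 = 21670
Sum over 4–11: 2341 + 4780 + 2482 + 1020 + 222 + 4619 + 4720 + 3589 = 23773
CMA at t=7 = (21670 + 23773) / (2·8) = 45443 / 16 = 2840.19

2840.19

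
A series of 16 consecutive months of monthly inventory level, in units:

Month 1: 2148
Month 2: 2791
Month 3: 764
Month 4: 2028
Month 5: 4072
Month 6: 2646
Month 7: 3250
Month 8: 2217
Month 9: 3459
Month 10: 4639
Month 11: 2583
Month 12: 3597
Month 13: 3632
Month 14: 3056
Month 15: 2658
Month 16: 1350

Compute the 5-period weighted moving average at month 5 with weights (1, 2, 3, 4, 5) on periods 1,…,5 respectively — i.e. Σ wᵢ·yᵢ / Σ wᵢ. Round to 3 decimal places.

2566.267

Weighted sum: 1·2148 + 2·2791 + 3·764 + 4·2028 + 5·4072 = 2148 + 5582 + 2292 + 8112 + 20360 = 38494
Weight total: 1 + 2 + 3 + 4 + 5 = 15
WMA = 38494 / 15 = 2566.267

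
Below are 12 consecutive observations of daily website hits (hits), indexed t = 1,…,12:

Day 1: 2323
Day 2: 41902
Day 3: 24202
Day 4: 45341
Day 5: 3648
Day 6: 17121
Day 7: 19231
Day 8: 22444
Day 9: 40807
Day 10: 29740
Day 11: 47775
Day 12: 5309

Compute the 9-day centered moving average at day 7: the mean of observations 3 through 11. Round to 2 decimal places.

27812.11

Sum of periods 3–11: 24202 + 45341 + 3648 + 17121 + 19231 + 22444 + 40807 + 29740 + 47775 = 250309
Divide by 9: 250309 / 9 = 27812.11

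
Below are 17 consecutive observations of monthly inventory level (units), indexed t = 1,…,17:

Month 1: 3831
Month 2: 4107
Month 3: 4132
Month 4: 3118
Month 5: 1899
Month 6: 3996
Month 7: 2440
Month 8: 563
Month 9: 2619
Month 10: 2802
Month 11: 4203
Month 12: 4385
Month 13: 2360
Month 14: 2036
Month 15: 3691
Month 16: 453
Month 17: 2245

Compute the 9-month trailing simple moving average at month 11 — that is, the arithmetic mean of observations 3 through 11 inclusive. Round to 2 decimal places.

2863.56

Sum of periods 3–11: 4132 + 3118 + 1899 + 3996 + 2440 + 563 + 2619 + 2802 + 4203 = 25772
Divide by 9: 25772 / 9 = 2863.56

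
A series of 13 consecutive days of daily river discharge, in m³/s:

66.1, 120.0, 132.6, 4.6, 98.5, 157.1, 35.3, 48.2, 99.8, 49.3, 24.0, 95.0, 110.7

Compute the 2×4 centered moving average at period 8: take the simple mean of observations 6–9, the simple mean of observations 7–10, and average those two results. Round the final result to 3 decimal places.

Sum over 6–9: 157.1 + 35.3 + 48.2 + 99.8 = 340.4
Sum over 7–10: 35.3 + 48.2 + 99.8 + 49.3 = 232.6
CMA at t=8 = (340.4 + 232.6) / (2·4) = 573.0 / 8 = 71.625

71.625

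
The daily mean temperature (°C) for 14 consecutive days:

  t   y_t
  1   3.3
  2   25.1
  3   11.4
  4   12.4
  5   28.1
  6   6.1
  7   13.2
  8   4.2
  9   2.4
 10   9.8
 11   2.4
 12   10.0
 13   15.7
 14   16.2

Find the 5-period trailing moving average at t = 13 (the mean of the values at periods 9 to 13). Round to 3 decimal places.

8.060

Sum of periods 9–13: 2.4 + 9.8 + 2.4 + 10.0 + 15.7 = 40.3
Divide by 5: 40.3 / 5 = 8.060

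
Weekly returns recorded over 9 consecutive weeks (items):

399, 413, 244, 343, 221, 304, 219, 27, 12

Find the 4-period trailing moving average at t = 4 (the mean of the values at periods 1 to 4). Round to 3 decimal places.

Sum of periods 1–4: 399 + 413 + 244 + 343 = 1399
Divide by 4: 1399 / 4 = 349.750

349.750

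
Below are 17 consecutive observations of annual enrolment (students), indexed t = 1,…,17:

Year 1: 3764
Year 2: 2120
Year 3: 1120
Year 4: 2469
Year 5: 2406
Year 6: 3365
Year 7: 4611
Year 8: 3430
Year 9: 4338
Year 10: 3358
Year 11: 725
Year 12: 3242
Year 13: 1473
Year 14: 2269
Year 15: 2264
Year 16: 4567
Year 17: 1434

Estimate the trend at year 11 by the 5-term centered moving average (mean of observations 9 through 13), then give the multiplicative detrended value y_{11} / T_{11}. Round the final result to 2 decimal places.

Trend T_11 = (4338 + 3358 + 725 + 3242 + 1473) / 5 = 13136/5 = 2627.2000
Ratio to trend: 725 / 2627.2000 = 0.28

0.28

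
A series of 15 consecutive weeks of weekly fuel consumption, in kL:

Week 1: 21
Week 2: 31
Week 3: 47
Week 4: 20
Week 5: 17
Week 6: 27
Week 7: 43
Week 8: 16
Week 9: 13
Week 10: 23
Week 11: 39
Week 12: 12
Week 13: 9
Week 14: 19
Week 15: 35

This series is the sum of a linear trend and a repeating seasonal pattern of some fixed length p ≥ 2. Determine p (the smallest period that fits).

4

First differences y_{t+1} − y_t: 10, 16, -27, -3, 10, 16, -27, -3, 10, 16, …
The difference pattern repeats every 4 terms and not for any smaller step, so p = 4.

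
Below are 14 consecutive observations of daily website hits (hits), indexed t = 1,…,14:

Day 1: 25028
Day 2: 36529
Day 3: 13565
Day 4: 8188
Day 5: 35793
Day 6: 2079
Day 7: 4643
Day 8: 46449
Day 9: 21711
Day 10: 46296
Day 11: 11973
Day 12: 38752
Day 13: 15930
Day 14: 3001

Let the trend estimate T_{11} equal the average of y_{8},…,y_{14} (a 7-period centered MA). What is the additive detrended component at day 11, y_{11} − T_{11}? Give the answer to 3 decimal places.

-14328.714

Trend T_11 = (46449 + 21711 + 46296 + 11973 + 38752 + 15930 + 3001) / 7 = 184112/7 = 26301.71429
Detrended value: 11973 − 26301.71429 = -14328.714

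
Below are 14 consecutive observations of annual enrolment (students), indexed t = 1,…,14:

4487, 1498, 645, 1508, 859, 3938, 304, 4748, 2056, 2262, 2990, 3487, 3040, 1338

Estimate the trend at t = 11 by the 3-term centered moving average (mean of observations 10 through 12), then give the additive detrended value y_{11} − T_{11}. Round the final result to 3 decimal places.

77.000

Trend T_11 = (2262 + 2990 + 3487) / 3 = 8739/3 = 2913.00000
Detrended value: 2990 − 2913.00000 = 77.000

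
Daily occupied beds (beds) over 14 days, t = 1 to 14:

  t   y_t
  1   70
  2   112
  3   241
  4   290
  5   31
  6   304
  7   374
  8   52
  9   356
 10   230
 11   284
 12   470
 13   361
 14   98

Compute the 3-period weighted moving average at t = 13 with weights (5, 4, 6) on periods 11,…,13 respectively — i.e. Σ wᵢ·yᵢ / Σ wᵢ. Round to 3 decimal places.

Weighted sum: 5·284 + 4·470 + 6·361 = 1420 + 1880 + 2166 = 5466
Weight total: 5 + 4 + 6 = 15
WMA = 5466 / 15 = 364.400

364.400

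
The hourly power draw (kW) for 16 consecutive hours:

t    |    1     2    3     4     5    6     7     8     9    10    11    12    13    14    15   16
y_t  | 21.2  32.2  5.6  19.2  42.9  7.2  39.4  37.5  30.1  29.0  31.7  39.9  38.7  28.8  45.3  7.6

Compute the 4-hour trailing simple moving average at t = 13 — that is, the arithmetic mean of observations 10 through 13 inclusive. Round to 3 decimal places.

Sum of periods 10–13: 29.0 + 31.7 + 39.9 + 38.7 = 139.3
Divide by 4: 139.3 / 4 = 34.825

34.825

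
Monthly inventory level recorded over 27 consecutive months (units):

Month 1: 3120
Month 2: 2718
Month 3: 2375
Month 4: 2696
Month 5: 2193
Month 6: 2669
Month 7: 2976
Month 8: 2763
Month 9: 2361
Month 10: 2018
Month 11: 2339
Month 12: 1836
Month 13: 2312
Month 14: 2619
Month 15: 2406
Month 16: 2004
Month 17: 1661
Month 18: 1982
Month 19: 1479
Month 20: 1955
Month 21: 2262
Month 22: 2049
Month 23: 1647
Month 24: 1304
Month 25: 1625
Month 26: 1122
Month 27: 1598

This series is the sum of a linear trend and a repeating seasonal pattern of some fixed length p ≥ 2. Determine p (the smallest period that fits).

First differences y_{t+1} − y_t: -402, -343, 321, -503, 476, 307, -213, -402, -343, 321, -503, 476, 307, -213, -402, -343, …
The difference pattern repeats every 7 terms and not for any smaller step, so p = 7.

7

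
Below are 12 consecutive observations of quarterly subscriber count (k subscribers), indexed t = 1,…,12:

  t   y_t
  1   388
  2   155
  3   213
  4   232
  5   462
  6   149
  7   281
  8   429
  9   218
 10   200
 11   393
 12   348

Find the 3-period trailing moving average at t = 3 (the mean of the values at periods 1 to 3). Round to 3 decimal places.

252.000

Sum of periods 1–3: 388 + 155 + 213 = 756
Divide by 3: 756 / 3 = 252.000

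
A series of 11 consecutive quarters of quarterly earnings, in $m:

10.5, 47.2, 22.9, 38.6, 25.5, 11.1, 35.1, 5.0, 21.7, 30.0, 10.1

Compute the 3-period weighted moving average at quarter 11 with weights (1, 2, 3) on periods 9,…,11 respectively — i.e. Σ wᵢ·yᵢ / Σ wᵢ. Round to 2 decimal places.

Weighted sum: 1·21.7 + 2·30.0 + 3·10.1 = 21.7 + 60.0 + 30.3 = 112.0
Weight total: 1 + 2 + 3 = 6
WMA = 112.0 / 6 = 18.67

18.67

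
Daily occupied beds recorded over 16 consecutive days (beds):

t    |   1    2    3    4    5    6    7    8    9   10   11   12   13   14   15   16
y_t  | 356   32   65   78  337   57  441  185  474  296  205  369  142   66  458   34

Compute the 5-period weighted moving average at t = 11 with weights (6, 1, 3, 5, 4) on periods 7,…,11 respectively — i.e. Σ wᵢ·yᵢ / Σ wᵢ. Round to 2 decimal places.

344.89

Weighted sum: 6·441 + 1·185 + 3·474 + 5·296 + 4·205 = 2646 + 185 + 1422 + 1480 + 820 = 6553
Weight total: 6 + 1 + 3 + 5 + 4 = 19
WMA = 6553 / 19 = 344.89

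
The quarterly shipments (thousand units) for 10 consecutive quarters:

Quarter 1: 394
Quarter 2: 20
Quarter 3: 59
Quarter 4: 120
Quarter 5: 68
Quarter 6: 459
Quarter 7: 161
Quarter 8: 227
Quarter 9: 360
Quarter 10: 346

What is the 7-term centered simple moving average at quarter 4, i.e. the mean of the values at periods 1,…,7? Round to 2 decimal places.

183.00

Sum of periods 1–7: 394 + 20 + 59 + 120 + 68 + 459 + 161 = 1281
Divide by 7: 1281 / 7 = 183.00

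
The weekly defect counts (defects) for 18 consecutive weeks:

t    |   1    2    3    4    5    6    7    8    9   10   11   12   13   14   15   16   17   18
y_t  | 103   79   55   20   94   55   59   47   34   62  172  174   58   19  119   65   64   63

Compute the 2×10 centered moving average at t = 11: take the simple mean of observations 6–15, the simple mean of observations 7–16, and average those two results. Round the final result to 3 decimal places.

80.400

Sum over 6–15: 55 + 59 + 47 + 34 + 62 + 172 + 174 + 58 + 19 + 119 = 799
Sum over 7–16: 59 + 47 + 34 + 62 + 172 + 174 + 58 + 19 + 119 + 65 = 809
CMA at t=11 = (799 + 809) / (2·10) = 1608 / 20 = 80.400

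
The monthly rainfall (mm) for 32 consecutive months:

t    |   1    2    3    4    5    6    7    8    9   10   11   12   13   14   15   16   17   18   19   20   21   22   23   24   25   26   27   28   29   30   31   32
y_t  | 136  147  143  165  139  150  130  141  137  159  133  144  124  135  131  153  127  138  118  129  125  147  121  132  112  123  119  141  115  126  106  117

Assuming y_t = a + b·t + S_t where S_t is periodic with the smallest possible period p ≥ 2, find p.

First differences y_{t+1} − y_t: 11, -4, 22, -26, 11, -20, 11, -4, 22, -26, 11, -20, 11, -4, …
The difference pattern repeats every 6 terms and not for any smaller step, so p = 6.

6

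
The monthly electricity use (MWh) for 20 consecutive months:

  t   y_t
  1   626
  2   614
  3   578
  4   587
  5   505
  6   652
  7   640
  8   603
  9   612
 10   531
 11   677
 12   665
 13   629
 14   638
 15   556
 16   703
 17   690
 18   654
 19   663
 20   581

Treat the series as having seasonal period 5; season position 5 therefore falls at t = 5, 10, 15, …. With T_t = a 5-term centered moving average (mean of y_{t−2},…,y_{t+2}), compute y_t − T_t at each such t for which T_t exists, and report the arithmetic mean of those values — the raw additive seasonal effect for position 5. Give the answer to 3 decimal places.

-87.067

Season position 5 occurs at t = 5, 10, 15 (where T_t is defined).
t=5: T_5 = 592.40000; y_5 − T_5 = 505 − 592.40000 = -87.40000
t=10: T_10 = 617.60000; y_10 − T_10 = 531 − 617.60000 = -86.60000
t=15: T_15 = 643.20000; y_15 − T_15 = 556 − 643.20000 = -87.20000
Mean deviation: (-87.40000 + -86.60000 + -87.20000) / 3 = -87.067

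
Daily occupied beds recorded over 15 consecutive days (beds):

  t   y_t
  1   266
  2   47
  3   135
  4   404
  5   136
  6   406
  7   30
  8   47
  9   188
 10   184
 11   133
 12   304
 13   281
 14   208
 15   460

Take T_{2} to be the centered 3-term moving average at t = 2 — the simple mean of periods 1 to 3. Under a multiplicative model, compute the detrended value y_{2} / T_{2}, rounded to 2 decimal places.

Trend T_2 = (266 + 47 + 135) / 3 = 448/3 = 149.3333
Ratio to trend: 47 / 149.3333 = 0.31

0.31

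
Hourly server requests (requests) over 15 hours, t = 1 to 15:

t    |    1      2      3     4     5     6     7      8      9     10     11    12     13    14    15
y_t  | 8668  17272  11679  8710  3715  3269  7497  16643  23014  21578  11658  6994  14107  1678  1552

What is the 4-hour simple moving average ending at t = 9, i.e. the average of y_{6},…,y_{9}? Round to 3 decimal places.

12605.750

Sum of periods 6–9: 3269 + 7497 + 16643 + 23014 = 50423
Divide by 4: 50423 / 4 = 12605.750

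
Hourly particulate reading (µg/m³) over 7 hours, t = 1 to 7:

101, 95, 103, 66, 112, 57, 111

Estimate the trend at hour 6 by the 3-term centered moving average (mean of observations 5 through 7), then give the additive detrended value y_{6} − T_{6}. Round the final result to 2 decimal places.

-36.33

Trend T_6 = (112 + 57 + 111) / 3 = 280/3 = 93.3333
Detrended value: 57 − 93.3333 = -36.33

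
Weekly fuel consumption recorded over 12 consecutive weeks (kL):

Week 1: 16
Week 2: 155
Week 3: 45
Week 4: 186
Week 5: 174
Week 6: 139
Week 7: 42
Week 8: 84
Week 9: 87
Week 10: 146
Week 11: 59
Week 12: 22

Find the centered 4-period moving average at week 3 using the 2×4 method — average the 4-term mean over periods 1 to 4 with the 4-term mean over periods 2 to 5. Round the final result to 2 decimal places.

Sum over 1–4: 16 + 155 + 45 + 186 = 402
Sum over 2–5: 155 + 45 + 186 + 174 = 560
CMA at t=3 = (402 + 560) / (2·4) = 962 / 8 = 120.25

120.25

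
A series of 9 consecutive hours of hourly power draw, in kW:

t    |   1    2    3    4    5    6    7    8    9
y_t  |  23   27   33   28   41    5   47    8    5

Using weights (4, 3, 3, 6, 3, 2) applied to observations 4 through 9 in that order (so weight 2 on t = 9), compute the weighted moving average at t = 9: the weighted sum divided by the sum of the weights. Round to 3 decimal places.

26.952

Weighted sum: 4·28 + 3·41 + 3·5 + 6·47 + 3·8 + 2·5 = 112 + 123 + 15 + 282 + 24 + 10 = 566
Weight total: 4 + 3 + 3 + 6 + 3 + 2 = 21
WMA = 566 / 21 = 26.952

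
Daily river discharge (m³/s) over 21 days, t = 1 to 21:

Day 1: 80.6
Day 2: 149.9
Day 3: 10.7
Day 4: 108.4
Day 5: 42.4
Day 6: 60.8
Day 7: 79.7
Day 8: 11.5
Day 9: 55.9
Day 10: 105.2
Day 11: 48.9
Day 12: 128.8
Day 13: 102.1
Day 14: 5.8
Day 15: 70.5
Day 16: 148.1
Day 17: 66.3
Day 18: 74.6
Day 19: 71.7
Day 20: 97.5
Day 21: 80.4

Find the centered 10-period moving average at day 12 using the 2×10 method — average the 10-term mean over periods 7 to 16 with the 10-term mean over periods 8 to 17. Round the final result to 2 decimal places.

Sum over 7–16: 79.7 + 11.5 + 55.9 + 105.2 + 48.9 + 128.8 + 102.1 + 5.8 + 70.5 + 148.1 = 756.5
Sum over 8–17: 11.5 + 55.9 + 105.2 + 48.9 + 128.8 + 102.1 + 5.8 + 70.5 + 148.1 + 66.3 = 743.1
CMA at t=12 = (756.5 + 743.1) / (2·10) = 1499.6 / 20 = 74.98

74.98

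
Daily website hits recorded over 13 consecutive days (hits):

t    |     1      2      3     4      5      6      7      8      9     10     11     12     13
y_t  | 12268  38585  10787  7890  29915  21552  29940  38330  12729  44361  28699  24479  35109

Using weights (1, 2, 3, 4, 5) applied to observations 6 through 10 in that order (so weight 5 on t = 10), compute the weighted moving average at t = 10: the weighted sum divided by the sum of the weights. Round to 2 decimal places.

Weighted sum: 1·21552 + 2·29940 + 3·38330 + 4·12729 + 5·44361 = 21552 + 59880 + 114990 + 50916 + 221805 = 469143
Weight total: 1 + 2 + 3 + 4 + 5 = 15
WMA = 469143 / 15 = 31276.20

31276.20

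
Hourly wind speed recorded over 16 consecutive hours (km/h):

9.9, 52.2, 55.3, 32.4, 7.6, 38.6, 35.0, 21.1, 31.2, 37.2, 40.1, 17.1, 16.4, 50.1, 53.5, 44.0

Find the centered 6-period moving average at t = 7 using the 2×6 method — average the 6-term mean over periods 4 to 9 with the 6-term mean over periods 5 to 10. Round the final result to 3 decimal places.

Sum over 4–9: 32.4 + 7.6 + 38.6 + 35.0 + 21.1 + 31.2 = 165.9
Sum over 5–10: 7.6 + 38.6 + 35.0 + 21.1 + 31.2 + 37.2 = 170.7
CMA at t=7 = (165.9 + 170.7) / (2·6) = 336.6 / 12 = 28.050

28.050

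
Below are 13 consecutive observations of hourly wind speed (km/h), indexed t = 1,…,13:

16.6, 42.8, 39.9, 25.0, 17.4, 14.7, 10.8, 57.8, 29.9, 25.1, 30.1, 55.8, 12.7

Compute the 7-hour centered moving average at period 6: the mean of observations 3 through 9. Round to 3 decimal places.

Sum of periods 3–9: 39.9 + 25.0 + 17.4 + 14.7 + 10.8 + 57.8 + 29.9 = 195.5
Divide by 7: 195.5 / 7 = 27.929

27.929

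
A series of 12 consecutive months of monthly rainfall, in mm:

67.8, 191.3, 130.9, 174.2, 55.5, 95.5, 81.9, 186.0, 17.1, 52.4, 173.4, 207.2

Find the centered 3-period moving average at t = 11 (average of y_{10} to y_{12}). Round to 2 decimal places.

144.33

Sum of periods 10–12: 52.4 + 173.4 + 207.2 = 433.0
Divide by 3: 433.0 / 3 = 144.33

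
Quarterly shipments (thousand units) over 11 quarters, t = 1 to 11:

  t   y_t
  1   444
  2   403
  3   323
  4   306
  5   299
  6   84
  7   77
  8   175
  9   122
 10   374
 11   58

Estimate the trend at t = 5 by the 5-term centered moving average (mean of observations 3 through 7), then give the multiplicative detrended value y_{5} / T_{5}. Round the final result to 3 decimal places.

Trend T_5 = (323 + 306 + 299 + 84 + 77) / 5 = 1089/5 = 217.80000
Ratio to trend: 299 / 217.80000 = 1.373

1.373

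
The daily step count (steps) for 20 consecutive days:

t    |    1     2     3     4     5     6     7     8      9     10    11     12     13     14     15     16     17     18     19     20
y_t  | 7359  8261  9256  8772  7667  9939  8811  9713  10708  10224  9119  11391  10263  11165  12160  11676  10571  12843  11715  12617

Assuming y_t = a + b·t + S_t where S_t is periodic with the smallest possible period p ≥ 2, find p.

First differences y_{t+1} − y_t: 902, 995, -484, -1105, 2272, -1128, 902, 995, -484, -1105, 2272, -1128, 902, 995, …
The difference pattern repeats every 6 terms and not for any smaller step, so p = 6.

6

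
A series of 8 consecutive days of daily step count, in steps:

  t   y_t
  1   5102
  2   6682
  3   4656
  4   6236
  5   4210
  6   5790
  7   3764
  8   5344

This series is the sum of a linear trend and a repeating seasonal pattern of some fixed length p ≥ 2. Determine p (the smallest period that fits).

2

First differences y_{t+1} − y_t: 1580, -2026, 1580, -2026, 1580, -2026, …
The difference pattern repeats every 2 terms and not for any smaller step, so p = 2.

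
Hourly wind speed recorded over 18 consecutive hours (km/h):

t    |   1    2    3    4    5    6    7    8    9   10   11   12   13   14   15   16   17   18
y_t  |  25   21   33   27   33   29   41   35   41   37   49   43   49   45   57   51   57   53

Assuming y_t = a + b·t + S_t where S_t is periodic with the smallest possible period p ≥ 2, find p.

4

First differences y_{t+1} − y_t: -4, 12, -6, 6, -4, 12, -6, 6, -4, 12, …
The difference pattern repeats every 4 terms and not for any smaller step, so p = 4.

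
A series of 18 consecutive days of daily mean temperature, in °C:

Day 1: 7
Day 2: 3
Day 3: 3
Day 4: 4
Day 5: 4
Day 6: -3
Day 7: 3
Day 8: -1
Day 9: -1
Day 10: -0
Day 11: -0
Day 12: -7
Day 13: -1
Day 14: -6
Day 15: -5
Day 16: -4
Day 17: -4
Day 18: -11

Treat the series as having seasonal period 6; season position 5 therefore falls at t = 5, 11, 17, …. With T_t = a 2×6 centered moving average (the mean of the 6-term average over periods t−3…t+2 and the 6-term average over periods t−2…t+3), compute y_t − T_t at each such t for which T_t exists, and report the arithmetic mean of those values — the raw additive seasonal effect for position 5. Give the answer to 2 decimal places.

Season position 5 occurs at t = 5, 11 (where T_t is defined).
t=5: T_5 = 2.0000; y_5 − T_5 = 4 − 2.0000 = 2.0000
t=11: T_11 = -2.0833; y_11 − T_11 = -0 − -2.0833 = 2.0833
Mean deviation: (2.0000 + 2.0833) / 2 = 2.04

2.04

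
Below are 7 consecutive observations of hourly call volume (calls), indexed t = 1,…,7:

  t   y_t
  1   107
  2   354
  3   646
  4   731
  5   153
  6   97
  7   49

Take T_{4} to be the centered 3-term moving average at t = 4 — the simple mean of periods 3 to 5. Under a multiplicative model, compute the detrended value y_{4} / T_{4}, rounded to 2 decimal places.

1.43

Trend T_4 = (646 + 731 + 153) / 3 = 1530/3 = 510.0000
Ratio to trend: 731 / 510.0000 = 1.43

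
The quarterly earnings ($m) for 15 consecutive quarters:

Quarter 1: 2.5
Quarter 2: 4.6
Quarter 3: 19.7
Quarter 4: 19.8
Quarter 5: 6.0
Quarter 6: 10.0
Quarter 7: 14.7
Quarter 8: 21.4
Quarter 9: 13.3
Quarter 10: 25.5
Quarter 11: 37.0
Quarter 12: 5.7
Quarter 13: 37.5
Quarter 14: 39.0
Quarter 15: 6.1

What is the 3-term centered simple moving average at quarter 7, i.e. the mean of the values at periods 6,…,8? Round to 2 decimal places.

Sum of periods 6–8: 10.0 + 14.7 + 21.4 = 46.1
Divide by 3: 46.1 / 3 = 15.37

15.37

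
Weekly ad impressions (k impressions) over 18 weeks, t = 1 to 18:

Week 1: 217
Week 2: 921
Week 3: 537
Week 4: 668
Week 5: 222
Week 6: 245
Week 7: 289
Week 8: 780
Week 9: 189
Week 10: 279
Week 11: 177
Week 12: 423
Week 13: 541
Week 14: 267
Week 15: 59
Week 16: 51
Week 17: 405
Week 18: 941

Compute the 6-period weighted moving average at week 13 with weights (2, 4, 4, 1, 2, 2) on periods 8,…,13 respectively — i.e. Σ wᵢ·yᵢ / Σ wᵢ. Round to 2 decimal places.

369.13

Weighted sum: 2·780 + 4·189 + 4·279 + 1·177 + 2·423 + 2·541 = 1560 + 756 + 1116 + 177 + 846 + 1082 = 5537
Weight total: 2 + 4 + 4 + 1 + 2 + 2 = 15
WMA = 5537 / 15 = 369.13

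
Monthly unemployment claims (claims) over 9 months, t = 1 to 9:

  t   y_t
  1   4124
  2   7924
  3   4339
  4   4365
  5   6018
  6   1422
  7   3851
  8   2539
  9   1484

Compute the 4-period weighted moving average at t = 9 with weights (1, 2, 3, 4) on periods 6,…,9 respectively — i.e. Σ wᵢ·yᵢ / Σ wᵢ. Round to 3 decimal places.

Weighted sum: 1·1422 + 2·3851 + 3·2539 + 4·1484 = 1422 + 7702 + 7617 + 5936 = 22677
Weight total: 1 + 2 + 3 + 4 = 10
WMA = 22677 / 10 = 2267.700

2267.700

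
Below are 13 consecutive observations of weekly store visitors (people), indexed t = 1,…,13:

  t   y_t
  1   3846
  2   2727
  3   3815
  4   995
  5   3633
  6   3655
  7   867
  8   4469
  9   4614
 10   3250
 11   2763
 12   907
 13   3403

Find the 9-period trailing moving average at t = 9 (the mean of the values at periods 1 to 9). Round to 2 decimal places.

3180.11

Sum of periods 1–9: 3846 + 2727 + 3815 + 995 + 3633 + 3655 + 867 + 4469 + 4614 = 28621
Divide by 9: 28621 / 9 = 3180.11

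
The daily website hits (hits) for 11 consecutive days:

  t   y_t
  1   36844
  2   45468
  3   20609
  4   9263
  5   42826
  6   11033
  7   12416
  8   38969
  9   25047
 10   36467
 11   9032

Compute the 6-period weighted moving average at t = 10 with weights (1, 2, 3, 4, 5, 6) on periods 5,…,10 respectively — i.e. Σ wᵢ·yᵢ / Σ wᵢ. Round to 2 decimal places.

28669.19

Weighted sum: 1·42826 + 2·11033 + 3·12416 + 4·38969 + 5·25047 + 6·36467 = 42826 + 22066 + 37248 + 155876 + 125235 + 218802 = 602053
Weight total: 1 + 2 + 3 + 4 + 5 + 6 = 21
WMA = 602053 / 21 = 28669.19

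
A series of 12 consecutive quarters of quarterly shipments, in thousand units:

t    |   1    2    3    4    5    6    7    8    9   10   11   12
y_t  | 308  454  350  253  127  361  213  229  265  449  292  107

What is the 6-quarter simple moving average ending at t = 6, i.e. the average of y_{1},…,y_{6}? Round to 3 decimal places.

Sum of periods 1–6: 308 + 454 + 350 + 253 + 127 + 361 = 1853
Divide by 6: 1853 / 6 = 308.833

308.833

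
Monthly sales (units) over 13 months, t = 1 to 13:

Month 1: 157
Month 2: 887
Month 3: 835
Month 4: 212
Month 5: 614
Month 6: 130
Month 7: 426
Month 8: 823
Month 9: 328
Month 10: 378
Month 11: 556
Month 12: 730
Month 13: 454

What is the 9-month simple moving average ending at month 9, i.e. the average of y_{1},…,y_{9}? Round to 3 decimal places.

Sum of periods 1–9: 157 + 887 + 835 + 212 + 614 + 130 + 426 + 823 + 328 = 4412
Divide by 9: 4412 / 9 = 490.222

490.222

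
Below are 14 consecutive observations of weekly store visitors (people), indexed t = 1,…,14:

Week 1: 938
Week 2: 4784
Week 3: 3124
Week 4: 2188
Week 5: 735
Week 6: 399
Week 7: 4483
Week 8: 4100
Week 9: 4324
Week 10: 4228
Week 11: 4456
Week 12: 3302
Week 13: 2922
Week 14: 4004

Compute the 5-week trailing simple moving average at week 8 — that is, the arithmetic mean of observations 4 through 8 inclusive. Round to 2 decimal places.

2381.00

Sum of periods 4–8: 2188 + 735 + 399 + 4483 + 4100 = 11905
Divide by 5: 11905 / 5 = 2381.00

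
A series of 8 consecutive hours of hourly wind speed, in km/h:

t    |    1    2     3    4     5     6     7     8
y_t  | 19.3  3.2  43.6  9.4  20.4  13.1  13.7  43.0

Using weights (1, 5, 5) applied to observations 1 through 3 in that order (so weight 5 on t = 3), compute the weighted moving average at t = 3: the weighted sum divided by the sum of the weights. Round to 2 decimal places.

Weighted sum: 1·19.3 + 5·3.2 + 5·43.6 = 19.3 + 16.0 + 218.0 = 253.3
Weight total: 1 + 5 + 5 = 11
WMA = 253.3 / 11 = 23.03

23.03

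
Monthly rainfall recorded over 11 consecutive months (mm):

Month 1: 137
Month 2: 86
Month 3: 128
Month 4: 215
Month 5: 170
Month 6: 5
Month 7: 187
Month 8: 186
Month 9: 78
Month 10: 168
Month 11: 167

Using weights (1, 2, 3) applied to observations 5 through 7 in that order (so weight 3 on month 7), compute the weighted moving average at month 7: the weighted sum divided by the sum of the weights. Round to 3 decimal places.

Weighted sum: 1·170 + 2·5 + 3·187 = 170 + 10 + 561 = 741
Weight total: 1 + 2 + 3 = 6
WMA = 741 / 6 = 123.500

123.500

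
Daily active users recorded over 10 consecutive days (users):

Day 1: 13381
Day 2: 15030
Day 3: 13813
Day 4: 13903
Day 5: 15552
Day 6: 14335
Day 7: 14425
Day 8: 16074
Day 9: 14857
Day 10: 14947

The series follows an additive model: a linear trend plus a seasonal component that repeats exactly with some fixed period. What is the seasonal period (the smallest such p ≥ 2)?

First differences y_{t+1} − y_t: 1649, -1217, 90, 1649, -1217, 90, 1649, -1217, …
The difference pattern repeats every 3 terms and not for any smaller step, so p = 3.

3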